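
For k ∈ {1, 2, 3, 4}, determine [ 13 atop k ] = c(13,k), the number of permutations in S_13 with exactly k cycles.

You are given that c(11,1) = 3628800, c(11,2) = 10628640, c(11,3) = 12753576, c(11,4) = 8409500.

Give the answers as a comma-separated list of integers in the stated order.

i=12: T(12,1)=0+11·3628800=39916800 | T(12,2)=3628800+11·10628640=120543840 | T(12,3)=10628640+11·12753576=150917976 | T(12,4)=12753576+11·8409500=105258076
i=13: T(13,1)=0+12·39916800=479001600 | T(13,2)=39916800+12·120543840=1486442880 | T(13,3)=120543840+12·150917976=1931559552 | T(13,4)=150917976+12·105258076=1414014888
Read c(13,1) = 479001600, c(13,2) = 1486442880, c(13,3) = 1931559552, c(13,4) = 1414014888.

479001600, 1486442880, 1931559552, 1414014888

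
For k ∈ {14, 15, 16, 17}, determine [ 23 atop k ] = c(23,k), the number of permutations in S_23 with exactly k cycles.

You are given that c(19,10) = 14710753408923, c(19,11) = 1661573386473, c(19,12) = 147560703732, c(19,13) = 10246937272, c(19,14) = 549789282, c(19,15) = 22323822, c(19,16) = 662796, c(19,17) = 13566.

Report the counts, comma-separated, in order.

r20: T_20,11=19×1661573386473+14710753408923=46280647751910; T_20,12=19×147560703732+1661573386473=4465226757381; T_20,13=19×10246937272+147560703732=342252511900; T_20,14=19×549789282+10246937272=20692933630; T_20,15=19×22323822+549789282=973941900; T_20,16=19×662796+22323822=34916946; T_20,17=19×13566+662796=920550
r21: T_21,12=20×4465226757381+46280647751910=135585182899530; T_21,13=20×342252511900+4465226757381=11310276995381; T_21,14=20×20692933630+342252511900=756111184500; T_21,15=20×973941900+20692933630=40171771630; T_21,16=20×34916946+973941900=1672280820; T_21,17=20×920550+34916946=53327946
r22: T_22,13=21×11310276995381+135585182899530=373100999802531; T_22,14=21×756111184500+11310276995381=27188611869881; T_22,15=21×40171771630+756111184500=1599718388730; T_22,16=21×1672280820+40171771630=75289668850; T_22,17=21×53327946+1672280820=2792167686
r23: T_23,14=22×27188611869881+373100999802531=971250460939913; T_23,15=22×1599718388730+27188611869881=62382416421941; T_23,16=22×75289668850+1599718388730=3256091103430; T_23,17=22×2792167686+75289668850=136717357942
Read c(23,14) = 971250460939913, c(23,15) = 62382416421941, c(23,16) = 3256091103430, c(23,17) = 136717357942.

971250460939913, 62382416421941, 3256091103430, 136717357942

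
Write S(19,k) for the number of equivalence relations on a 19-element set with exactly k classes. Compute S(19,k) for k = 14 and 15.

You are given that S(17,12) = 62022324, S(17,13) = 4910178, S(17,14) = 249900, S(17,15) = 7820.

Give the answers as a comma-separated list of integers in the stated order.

@18  (18,13):4910178·13+62022324→125854638, (18,14):249900·14+4910178→8408778, (18,15):7820·15+249900→367200
@19  (19,14):8408778·14+125854638→243577530, (19,15):367200·15+8408778→13916778
Read S(19,14) = 243577530, S(19,15) = 13916778.

243577530, 13916778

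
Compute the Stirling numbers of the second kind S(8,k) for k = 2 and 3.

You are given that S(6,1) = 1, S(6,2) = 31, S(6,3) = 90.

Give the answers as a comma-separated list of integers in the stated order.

127, 966

i=7: T(7,1)=0+1·1=1 | T(7,2)=1+2·31=63 | T(7,3)=31+3·90=301
i=8: T(8,2)=1+2·63=127 | T(8,3)=63+3·301=966
Read S(8,2) = 127, S(8,3) = 966.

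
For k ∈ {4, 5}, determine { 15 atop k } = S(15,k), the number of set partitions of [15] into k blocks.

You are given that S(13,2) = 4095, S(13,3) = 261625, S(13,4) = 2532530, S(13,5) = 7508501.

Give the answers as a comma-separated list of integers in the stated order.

r14: T_14,3=3×261625+4095=788970; T_14,4=4×2532530+261625=10391745; T_14,5=5×7508501+2532530=40075035
r15: T_15,4=4×10391745+788970=42355950; T_15,5=5×40075035+10391745=210766920
Read S(15,4) = 42355950, S(15,5) = 210766920.

42355950, 210766920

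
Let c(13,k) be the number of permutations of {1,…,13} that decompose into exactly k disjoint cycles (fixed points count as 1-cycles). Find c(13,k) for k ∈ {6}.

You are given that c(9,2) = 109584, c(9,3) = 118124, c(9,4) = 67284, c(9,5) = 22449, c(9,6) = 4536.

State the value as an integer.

[10] T[10,3]:9*118124+109584=1172700 · T[10,4]:9*67284+118124=723680 · T[10,5]:9*22449+67284=269325 · T[10,6]:9*4536+22449=63273
[11] T[11,4]:10*723680+1172700=8409500 · T[11,5]:10*269325+723680=3416930 · T[11,6]:10*63273+269325=902055
[12] T[12,5]:11*3416930+8409500=45995730 · T[12,6]:11*902055+3416930=13339535
[13] T[13,6]:12*13339535+45995730=206070150
Read c(13,6) = 206070150.

206070150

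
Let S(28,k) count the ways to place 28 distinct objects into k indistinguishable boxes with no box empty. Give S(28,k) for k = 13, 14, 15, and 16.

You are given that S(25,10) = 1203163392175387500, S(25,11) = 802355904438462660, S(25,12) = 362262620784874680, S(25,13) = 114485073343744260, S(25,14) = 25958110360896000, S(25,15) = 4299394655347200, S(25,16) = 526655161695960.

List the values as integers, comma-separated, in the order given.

451512851236272407400, 148782988064375309400, 36060660300744309600, 6539643128396047620

row 26: T[26][11]=11·802355904438462660+1203163392175387500=10029078340998476760  T[26][12]=12·362262620784874680+802355904438462660=5149507353856958820  T[26][13]=13·114485073343744260+362262620784874680=1850568574253550060  T[26][14]=14·25958110360896000+114485073343744260=477898618396288260  T[26][15]=15·4299394655347200+25958110360896000=90449030191104000  T[26][16]=16·526655161695960+4299394655347200=12725877242482560
row 27: T[27][12]=12·5149507353856958820+10029078340998476760=71823166587281982600  T[27][13]=13·1850568574253550060+5149507353856958820=29206898819153109600  T[27][14]=14·477898618396288260+1850568574253550060=8541149231801585700  T[27][15]=15·90449030191104000+477898618396288260=1834634071262848260  T[27][16]=16·12725877242482560+90449030191104000=294063066070824960
row 28: T[28][13]=13·29206898819153109600+71823166587281982600=451512851236272407400  T[28][14]=14·8541149231801585700+29206898819153109600=148782988064375309400  T[28][15]=15·1834634071262848260+8541149231801585700=36060660300744309600  T[28][16]=16·294063066070824960+1834634071262848260=6539643128396047620
Read S(28,13) = 451512851236272407400, S(28,14) = 148782988064375309400, S(28,15) = 36060660300744309600, S(28,16) = 6539643128396047620.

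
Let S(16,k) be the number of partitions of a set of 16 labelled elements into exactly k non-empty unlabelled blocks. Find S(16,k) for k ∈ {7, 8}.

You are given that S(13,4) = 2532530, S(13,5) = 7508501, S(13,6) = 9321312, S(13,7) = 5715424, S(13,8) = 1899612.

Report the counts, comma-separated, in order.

@14  (14,5):7508501·5+2532530→40075035, (14,6):9321312·6+7508501→63436373, (14,7):5715424·7+9321312→49329280, (14,8):1899612·8+5715424→20912320
@15  (15,6):63436373·6+40075035→420693273, (15,7):49329280·7+63436373→408741333, (15,8):20912320·8+49329280→216627840
@16  (16,7):408741333·7+420693273→3281882604, (16,8):216627840·8+408741333→2141764053
Read S(16,7) = 3281882604, S(16,8) = 2141764053.

3281882604, 2141764053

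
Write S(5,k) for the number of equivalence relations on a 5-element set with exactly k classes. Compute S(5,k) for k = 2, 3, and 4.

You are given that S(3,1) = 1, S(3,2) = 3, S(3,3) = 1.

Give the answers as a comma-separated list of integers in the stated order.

15, 25, 10

[4] T[4,1]:1*1+0=1 · T[4,2]:2*3+1=7 · T[4,3]:3*1+3=6 · T[4,4]:4*0+1=1
[5] T[5,2]:2*7+1=15 · T[5,3]:3*6+7=25 · T[5,4]:4*1+6=10
Read S(5,2) = 15, S(5,3) = 25, S(5,4) = 10.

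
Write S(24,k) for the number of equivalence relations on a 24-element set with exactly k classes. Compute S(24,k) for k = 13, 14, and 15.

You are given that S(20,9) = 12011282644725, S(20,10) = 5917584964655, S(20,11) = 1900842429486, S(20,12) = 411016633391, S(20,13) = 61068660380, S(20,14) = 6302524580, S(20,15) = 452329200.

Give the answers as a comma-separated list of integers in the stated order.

[21] T[21,10]:10*5917584964655+12011282644725=71187132291275 · T[21,11]:11*1900842429486+5917584964655=26826851689001 · T[21,12]:12*411016633391+1900842429486=6833042030178 · T[21,13]:13*61068660380+411016633391=1204909218331 · T[21,14]:14*6302524580+61068660380=149304004500 · T[21,15]:15*452329200+6302524580=13087462580
[22] T[22,11]:11*26826851689001+71187132291275=366282500870286 · T[22,12]:12*6833042030178+26826851689001=108823356051137 · T[22,13]:13*1204909218331+6833042030178=22496861868481 · T[22,14]:14*149304004500+1204909218331=3295165281331 · T[22,15]:15*13087462580+149304004500=345615943200
[23] T[23,12]:12*108823356051137+366282500870286=1672162773483930 · T[23,13]:13*22496861868481+108823356051137=401282560341390 · T[23,14]:14*3295165281331+22496861868481=68629175807115 · T[23,15]:15*345615943200+3295165281331=8479404429331
[24] T[24,13]:13*401282560341390+1672162773483930=6888836057922000 · T[24,14]:14*68629175807115+401282560341390=1362091021641000 · T[24,15]:15*8479404429331+68629175807115=195820242247080
Read S(24,13) = 6888836057922000, S(24,14) = 1362091021641000, S(24,15) = 195820242247080.

6888836057922000, 1362091021641000, 195820242247080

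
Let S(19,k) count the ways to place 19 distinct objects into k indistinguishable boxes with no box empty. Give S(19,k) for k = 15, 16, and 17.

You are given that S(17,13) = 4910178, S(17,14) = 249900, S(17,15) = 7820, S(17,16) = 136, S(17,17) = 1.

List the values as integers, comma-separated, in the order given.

13916778, 527136, 12597

[18] T[18,14]:14*249900+4910178=8408778 · T[18,15]:15*7820+249900=367200 · T[18,16]:16*136+7820=9996 · T[18,17]:17*1+136=153
[19] T[19,15]:15*367200+8408778=13916778 · T[19,16]:16*9996+367200=527136 · T[19,17]:17*153+9996=12597
Read S(19,15) = 13916778, S(19,16) = 527136, S(19,17) = 12597.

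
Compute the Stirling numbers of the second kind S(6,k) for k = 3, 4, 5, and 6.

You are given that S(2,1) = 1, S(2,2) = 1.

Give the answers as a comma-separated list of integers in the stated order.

[3] T[3,1]:1*1+0=1 · T[3,2]:2*1+1=3 · T[3,3]:3*0+1=1
[4] T[4,1]:1*1+0=1 · T[4,2]:2*3+1=7 · T[4,3]:3*1+3=6 · T[4,4]:4*0+1=1
[5] T[5,2]:2*7+1=15 · T[5,3]:3*6+7=25 · T[5,4]:4*1+6=10 · T[5,5]:5*0+1=1
[6] T[6,3]:3*25+15=90 · T[6,4]:4*10+25=65 · T[6,5]:5*1+10=15 · T[6,6]:6*0+1=1
Read S(6,3) = 90, S(6,4) = 65, S(6,5) = 15, S(6,6) = 1.

90, 65, 15, 1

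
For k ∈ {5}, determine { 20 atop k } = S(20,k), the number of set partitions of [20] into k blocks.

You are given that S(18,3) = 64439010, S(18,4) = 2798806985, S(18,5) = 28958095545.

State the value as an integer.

@19  (19,4):2798806985·4+64439010→11259666950, (19,5):28958095545·5+2798806985→147589284710
@20  (20,5):147589284710·5+11259666950→749206090500
Read S(20,5) = 749206090500.

749206090500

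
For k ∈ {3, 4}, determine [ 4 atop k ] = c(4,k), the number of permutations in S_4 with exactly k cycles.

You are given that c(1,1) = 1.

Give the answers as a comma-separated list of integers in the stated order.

6, 1

i=2: T(2,1)=0+1·1=1 | T(2,2)=1+1·0=1
i=3: T(3,2)=1+2·1=3 | T(3,3)=1+2·0=1
i=4: T(4,3)=3+3·1=6 | T(4,4)=1+3·0=1
Read c(4,3) = 6, c(4,4) = 1.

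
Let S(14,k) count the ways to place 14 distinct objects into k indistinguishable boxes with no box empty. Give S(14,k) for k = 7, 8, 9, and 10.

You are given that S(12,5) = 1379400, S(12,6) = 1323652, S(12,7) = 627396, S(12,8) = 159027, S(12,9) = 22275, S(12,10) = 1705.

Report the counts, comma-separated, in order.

@13  (13,6):1323652·6+1379400→9321312, (13,7):627396·7+1323652→5715424, (13,8):159027·8+627396→1899612, (13,9):22275·9+159027→359502, (13,10):1705·10+22275→39325
@14  (14,7):5715424·7+9321312→49329280, (14,8):1899612·8+5715424→20912320, (14,9):359502·9+1899612→5135130, (14,10):39325·10+359502→752752
Read S(14,7) = 49329280, S(14,8) = 20912320, S(14,9) = 5135130, S(14,10) = 752752.

49329280, 20912320, 5135130, 752752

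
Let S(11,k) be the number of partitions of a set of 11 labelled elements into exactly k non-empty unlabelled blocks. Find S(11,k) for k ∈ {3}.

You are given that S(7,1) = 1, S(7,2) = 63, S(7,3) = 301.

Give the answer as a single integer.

28501

[8] T[8,1]:1*1+0=1 · T[8,2]:2*63+1=127 · T[8,3]:3*301+63=966
[9] T[9,1]:1*1+0=1 · T[9,2]:2*127+1=255 · T[9,3]:3*966+127=3025
[10] T[10,2]:2*255+1=511 · T[10,3]:3*3025+255=9330
[11] T[11,3]:3*9330+511=28501
Read S(11,3) = 28501.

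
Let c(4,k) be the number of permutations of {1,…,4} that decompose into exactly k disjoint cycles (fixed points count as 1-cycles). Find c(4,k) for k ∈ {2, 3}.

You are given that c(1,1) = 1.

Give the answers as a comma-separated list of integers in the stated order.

11, 6

@2  (2,1):1·1+0→1, (2,2):0·1+1→1
@3  (3,1):1·2+0→2, (3,2):1·2+1→3, (3,3):0·2+1→1
@4  (4,2):3·3+2→11, (4,3):1·3+3→6
Read c(4,2) = 11, c(4,3) = 6.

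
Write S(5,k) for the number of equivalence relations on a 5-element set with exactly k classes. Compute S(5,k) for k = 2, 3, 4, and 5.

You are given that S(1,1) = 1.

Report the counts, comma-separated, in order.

r2: T_2,1=1×1+0=1; T_2,2=2×0+1=1
r3: T_3,1=1×1+0=1; T_3,2=2×1+1=3; T_3,3=3×0+1=1
r4: T_4,1=1×1+0=1; T_4,2=2×3+1=7; T_4,3=3×1+3=6; T_4,4=4×0+1=1
r5: T_5,2=2×7+1=15; T_5,3=3×6+7=25; T_5,4=4×1+6=10; T_5,5=5×0+1=1
Read S(5,2) = 15, S(5,3) = 25, S(5,4) = 10, S(5,5) = 1.

15, 25, 10, 1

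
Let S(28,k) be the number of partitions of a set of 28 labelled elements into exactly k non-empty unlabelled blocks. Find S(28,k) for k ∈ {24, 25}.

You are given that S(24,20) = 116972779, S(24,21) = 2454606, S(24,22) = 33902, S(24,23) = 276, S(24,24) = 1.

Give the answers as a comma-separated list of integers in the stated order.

460192005, 6654375

r25: T_25,21=21×2454606+116972779=168519505; T_25,22=22×33902+2454606=3200450; T_25,23=23×276+33902=40250; T_25,24=24×1+276=300; T_25,25=25×0+1=1
r26: T_26,22=22×3200450+168519505=238929405; T_26,23=23×40250+3200450=4126200; T_26,24=24×300+40250=47450; T_26,25=25×1+300=325
r27: T_27,23=23×4126200+238929405=333832005; T_27,24=24×47450+4126200=5265000; T_27,25=25×325+47450=55575
r28: T_28,24=24×5265000+333832005=460192005; T_28,25=25×55575+5265000=6654375
Read S(28,24) = 460192005, S(28,25) = 6654375.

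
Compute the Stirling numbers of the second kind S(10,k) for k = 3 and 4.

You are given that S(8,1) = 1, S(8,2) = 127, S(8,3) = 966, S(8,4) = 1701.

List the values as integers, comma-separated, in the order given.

@9  (9,2):127·2+1→255, (9,3):966·3+127→3025, (9,4):1701·4+966→7770
@10  (10,3):3025·3+255→9330, (10,4):7770·4+3025→34105
Read S(10,3) = 9330, S(10,4) = 34105.

9330, 34105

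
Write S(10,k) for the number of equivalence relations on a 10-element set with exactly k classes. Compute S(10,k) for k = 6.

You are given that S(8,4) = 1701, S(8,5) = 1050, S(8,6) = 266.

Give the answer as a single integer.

22827

r9: T_9,5=5×1050+1701=6951; T_9,6=6×266+1050=2646
r10: T_10,6=6×2646+6951=22827
Read S(10,6) = 22827.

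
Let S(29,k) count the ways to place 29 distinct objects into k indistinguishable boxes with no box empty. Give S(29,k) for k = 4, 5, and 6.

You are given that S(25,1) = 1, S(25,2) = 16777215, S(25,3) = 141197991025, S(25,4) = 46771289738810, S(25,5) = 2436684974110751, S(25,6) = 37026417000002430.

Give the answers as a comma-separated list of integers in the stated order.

@26  (26,1):1·1+0→1, (26,2):16777215·2+1→33554431, (26,3):141197991025·3+16777215→423610750290, (26,4):46771289738810·4+141197991025→187226356946265, (26,5):2436684974110751·5+46771289738810→12230196160292565, (26,6):37026417000002430·6+2436684974110751→224595186974125331
@27  (27,2):33554431·2+1→67108863, (27,3):423610750290·3+33554431→1270865805301, (27,4):187226356946265·4+423610750290→749329038535350, (27,5):12230196160292565·5+187226356946265→61338207158409090, (27,6):224595186974125331·6+12230196160292565→1359801318005044551
@28  (28,3):1270865805301·3+67108863→3812664524766, (28,4):749329038535350·4+1270865805301→2998587019946701, (28,5):61338207158409090·5+749329038535350→307440364830580800, (28,6):1359801318005044551·6+61338207158409090→8220146115188676396
@29  (29,4):2998587019946701·4+3812664524766→11998160744311570, (29,5):307440364830580800·5+2998587019946701→1540200411172850701, (29,6):8220146115188676396·6+307440364830580800→49628317055962639176
Read S(29,4) = 11998160744311570, S(29,5) = 1540200411172850701, S(29,6) = 49628317055962639176.

11998160744311570, 1540200411172850701, 49628317055962639176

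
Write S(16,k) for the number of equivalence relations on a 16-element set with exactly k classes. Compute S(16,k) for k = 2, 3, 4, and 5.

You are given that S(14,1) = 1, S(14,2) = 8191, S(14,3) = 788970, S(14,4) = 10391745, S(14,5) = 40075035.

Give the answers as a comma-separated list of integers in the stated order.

32767, 7141686, 171798901, 1096190550

@15  (15,1):1·1+0→1, (15,2):8191·2+1→16383, (15,3):788970·3+8191→2375101, (15,4):10391745·4+788970→42355950, (15,5):40075035·5+10391745→210766920
@16  (16,2):16383·2+1→32767, (16,3):2375101·3+16383→7141686, (16,4):42355950·4+2375101→171798901, (16,5):210766920·5+42355950→1096190550
Read S(16,2) = 32767, S(16,3) = 7141686, S(16,4) = 171798901, S(16,5) = 1096190550.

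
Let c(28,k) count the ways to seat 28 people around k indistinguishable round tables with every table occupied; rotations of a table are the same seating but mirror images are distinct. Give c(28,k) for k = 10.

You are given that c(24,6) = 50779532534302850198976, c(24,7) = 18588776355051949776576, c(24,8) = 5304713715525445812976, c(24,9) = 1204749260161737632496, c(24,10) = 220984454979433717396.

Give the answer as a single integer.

@25  (25,7):18588776355051949776576·24+50779532534302850198976→496910165055549644836800, (25,8):5304713715525445812976·24+18588776355051949776576→145901905527662649288000, (25,9):1204749260161737632496·24+5304713715525445812976→34218695959407148992880, (25,10):220984454979433717396·24+1204749260161737632496→6508376179668146850000
@26  (26,8):145901905527662649288000·25+496910165055549644836800→4144457803247115877036800, (26,9):34218695959407148992880·25+145901905527662649288000→1001369304512841374110000, (26,10):6508376179668146850000·25+34218695959407148992880→196928100451110820242880
@27  (27,9):1001369304512841374110000·26+4144457803247115877036800→30180059720580991603896800, (27,10):196928100451110820242880·26+1001369304512841374110000→6121499916241722700424880
@28  (28,10):6121499916241722700424880·27+30180059720580991603896800→195460557459107504515368560
Read c(28,10) = 195460557459107504515368560.

195460557459107504515368560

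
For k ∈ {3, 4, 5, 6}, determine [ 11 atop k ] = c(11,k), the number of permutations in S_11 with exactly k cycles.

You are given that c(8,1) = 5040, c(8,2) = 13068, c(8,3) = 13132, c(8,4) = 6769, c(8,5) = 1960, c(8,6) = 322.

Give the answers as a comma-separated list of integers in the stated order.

i=9: T(9,1)=0+8·5040=40320 | T(9,2)=5040+8·13068=109584 | T(9,3)=13068+8·13132=118124 | T(9,4)=13132+8·6769=67284 | T(9,5)=6769+8·1960=22449 | T(9,6)=1960+8·322=4536
i=10: T(10,2)=40320+9·109584=1026576 | T(10,3)=109584+9·118124=1172700 | T(10,4)=118124+9·67284=723680 | T(10,5)=67284+9·22449=269325 | T(10,6)=22449+9·4536=63273
i=11: T(11,3)=1026576+10·1172700=12753576 | T(11,4)=1172700+10·723680=8409500 | T(11,5)=723680+10·269325=3416930 | T(11,6)=269325+10·63273=902055
Read c(11,3) = 12753576, c(11,4) = 8409500, c(11,5) = 3416930, c(11,6) = 902055.

12753576, 8409500, 3416930, 902055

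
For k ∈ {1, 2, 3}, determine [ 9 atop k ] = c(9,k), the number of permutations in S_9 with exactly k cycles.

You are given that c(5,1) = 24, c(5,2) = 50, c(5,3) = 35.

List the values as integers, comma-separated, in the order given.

i=6: T(6,1)=0+5·24=120 | T(6,2)=24+5·50=274 | T(6,3)=50+5·35=225
i=7: T(7,1)=0+6·120=720 | T(7,2)=120+6·274=1764 | T(7,3)=274+6·225=1624
i=8: T(8,1)=0+7·720=5040 | T(8,2)=720+7·1764=13068 | T(8,3)=1764+7·1624=13132
i=9: T(9,1)=0+8·5040=40320 | T(9,2)=5040+8·13068=109584 | T(9,3)=13068+8·13132=118124
Read c(9,1) = 40320, c(9,2) = 109584, c(9,3) = 118124.

40320, 109584, 118124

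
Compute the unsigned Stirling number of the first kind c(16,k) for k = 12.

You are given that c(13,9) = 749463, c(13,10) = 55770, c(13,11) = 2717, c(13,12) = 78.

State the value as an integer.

[14] T[14,10]:13*55770+749463=1474473 · T[14,11]:13*2717+55770=91091 · T[14,12]:13*78+2717=3731
[15] T[15,11]:14*91091+1474473=2749747 · T[15,12]:14*3731+91091=143325
[16] T[16,12]:15*143325+2749747=4899622
Read c(16,12) = 4899622.

4899622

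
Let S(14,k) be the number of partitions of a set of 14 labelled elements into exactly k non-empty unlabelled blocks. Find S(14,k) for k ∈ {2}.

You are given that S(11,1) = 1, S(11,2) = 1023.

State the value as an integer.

r12: T_12,1=1×1+0=1; T_12,2=2×1023+1=2047
r13: T_13,1=1×1+0=1; T_13,2=2×2047+1=4095
r14: T_14,2=2×4095+1=8191
Read S(14,2) = 8191.

8191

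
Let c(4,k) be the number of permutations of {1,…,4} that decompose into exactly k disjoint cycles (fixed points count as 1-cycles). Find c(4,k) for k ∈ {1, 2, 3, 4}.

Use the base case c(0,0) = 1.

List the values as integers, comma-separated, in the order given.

i=1: T(1,1)=1+0·0=1
i=2: T(2,1)=0+1·1=1 | T(2,2)=1+1·0=1
i=3: T(3,1)=0+2·1=2 | T(3,2)=1+2·1=3 | T(3,3)=1+2·0=1
i=4: T(4,1)=0+3·2=6 | T(4,2)=2+3·3=11 | T(4,3)=3+3·1=6 | T(4,4)=1+3·0=1
Read c(4,1) = 6, c(4,2) = 11, c(4,3) = 6, c(4,4) = 1.

6, 11, 6, 1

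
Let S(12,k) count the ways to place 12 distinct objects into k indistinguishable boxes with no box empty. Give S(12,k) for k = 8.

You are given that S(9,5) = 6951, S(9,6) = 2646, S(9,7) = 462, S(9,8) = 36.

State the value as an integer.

159027

r10: T_10,6=6×2646+6951=22827; T_10,7=7×462+2646=5880; T_10,8=8×36+462=750
r11: T_11,7=7×5880+22827=63987; T_11,8=8×750+5880=11880
r12: T_12,8=8×11880+63987=159027
Read S(12,8) = 159027.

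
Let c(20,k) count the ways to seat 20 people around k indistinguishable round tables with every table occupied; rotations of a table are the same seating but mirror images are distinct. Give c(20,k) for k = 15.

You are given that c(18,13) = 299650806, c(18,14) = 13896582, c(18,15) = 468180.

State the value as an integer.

973941900

r19: T_19,14=18×13896582+299650806=549789282; T_19,15=18×468180+13896582=22323822
r20: T_20,15=19×22323822+549789282=973941900
Read c(20,15) = 973941900.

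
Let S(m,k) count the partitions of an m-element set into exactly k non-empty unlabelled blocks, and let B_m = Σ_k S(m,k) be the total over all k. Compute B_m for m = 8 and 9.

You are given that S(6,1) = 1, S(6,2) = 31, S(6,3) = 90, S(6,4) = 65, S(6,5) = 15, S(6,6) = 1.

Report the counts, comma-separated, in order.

4140, 21147

i=7: T(7,1)=0+1·1=1 | T(7,2)=1+2·31=63 | T(7,3)=31+3·90=301 | T(7,4)=90+4·65=350 | T(7,5)=65+5·15=140 | T(7,6)=15+6·1=21 | T(7,7)=1+7·0=1
i=8: T(8,1)=0+1·1=1 | T(8,2)=1+2·63=127 | T(8,3)=63+3·301=966 | T(8,4)=301+4·350=1701 | T(8,5)=350+5·140=1050 | T(8,6)=140+6·21=266 | T(8,7)=21+7·1=28 | T(8,8)=1+8·0=1
i=9: T(9,1)=0+1·1=1 | T(9,2)=1+2·127=255 | T(9,3)=127+3·966=3025 | T(9,4)=966+4·1701=7770 | T(9,5)=1701+5·1050=6951 | T(9,6)=1050+6·266=2646 | T(9,7)=266+7·28=462 | T(9,8)=28+8·1=36 | T(9,9)=1+9·0=1
B_8 = ΣS(8,k) = 1+127+966+1701+1050+266+28+1 = 4140
B_9 = ΣS(9,k) = 1+255+3025+7770+6951+2646+462+36+1 = 21147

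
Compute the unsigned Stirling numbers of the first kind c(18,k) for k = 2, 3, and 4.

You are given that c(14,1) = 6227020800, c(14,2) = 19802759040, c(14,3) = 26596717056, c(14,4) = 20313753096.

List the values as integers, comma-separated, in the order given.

row 15: T[15][1]=14·6227020800+0=87178291200  T[15][2]=14·19802759040+6227020800=283465647360  T[15][3]=14·26596717056+19802759040=392156797824  T[15][4]=14·20313753096+26596717056=310989260400
row 16: T[16][1]=15·87178291200+0=1307674368000  T[16][2]=15·283465647360+87178291200=4339163001600  T[16][3]=15·392156797824+283465647360=6165817614720  T[16][4]=15·310989260400+392156797824=5056995703824
row 17: T[17][1]=16·1307674368000+0=20922789888000  T[17][2]=16·4339163001600+1307674368000=70734282393600  T[17][3]=16·6165817614720+4339163001600=102992244837120  T[17][4]=16·5056995703824+6165817614720=87077748875904
row 18: T[18][2]=17·70734282393600+20922789888000=1223405590579200  T[18][3]=17·102992244837120+70734282393600=1821602444624640  T[18][4]=17·87077748875904+102992244837120=1583313975727488
Read c(18,2) = 1223405590579200, c(18,3) = 1821602444624640, c(18,4) = 1583313975727488.

1223405590579200, 1821602444624640, 1583313975727488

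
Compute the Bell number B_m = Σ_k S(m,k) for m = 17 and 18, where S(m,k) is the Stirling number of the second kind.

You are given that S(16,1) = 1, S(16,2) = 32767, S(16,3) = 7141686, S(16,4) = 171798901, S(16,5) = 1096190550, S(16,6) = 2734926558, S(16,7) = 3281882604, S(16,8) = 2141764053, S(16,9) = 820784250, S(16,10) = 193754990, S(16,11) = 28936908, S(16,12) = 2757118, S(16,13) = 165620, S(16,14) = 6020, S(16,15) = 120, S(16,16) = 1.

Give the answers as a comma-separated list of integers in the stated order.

[17] T[17,1]:1*1+0=1 · T[17,2]:2*32767+1=65535 · T[17,3]:3*7141686+32767=21457825 · T[17,4]:4*171798901+7141686=694337290 · T[17,5]:5*1096190550+171798901=5652751651 · T[17,6]:6*2734926558+1096190550=17505749898 · T[17,7]:7*3281882604+2734926558=25708104786 · T[17,8]:8*2141764053+3281882604=20415995028 · T[17,9]:9*820784250+2141764053=9528822303 · T[17,10]:10*193754990+820784250=2758334150 · T[17,11]:11*28936908+193754990=512060978 · T[17,12]:12*2757118+28936908=62022324 · T[17,13]:13*165620+2757118=4910178 · T[17,14]:14*6020+165620=249900 · T[17,15]:15*120+6020=7820 · T[17,16]:16*1+120=136 · T[17,17]:17*0+1=1
[18] T[18,1]:1*1+0=1 · T[18,2]:2*65535+1=131071 · T[18,3]:3*21457825+65535=64439010 · T[18,4]:4*694337290+21457825=2798806985 · T[18,5]:5*5652751651+694337290=28958095545 · T[18,6]:6*17505749898+5652751651=110687251039 · T[18,7]:7*25708104786+17505749898=197462483400 · T[18,8]:8*20415995028+25708104786=189036065010 · T[18,9]:9*9528822303+20415995028=106175395755 · T[18,10]:10*2758334150+9528822303=37112163803 · T[18,11]:11*512060978+2758334150=8391004908 · T[18,12]:12*62022324+512060978=1256328866 · T[18,13]:13*4910178+62022324=125854638 · T[18,14]:14*249900+4910178=8408778 · T[18,15]:15*7820+249900=367200 · T[18,16]:16*136+7820=9996 · T[18,17]:17*1+136=153 · T[18,18]:18*0+1=1
B_17 = ΣS(17,k) = 1+65535+21457825+694337290+5652751651+17505749898+25708104786+20415995028+9528822303+2758334150+512060978+62022324+4910178+249900+7820+136+1 = 82864869804
B_18 = ΣS(18,k) = 1+131071+64439010+2798806985+28958095545+110687251039+197462483400+189036065010+106175395755+37112163803+8391004908+1256328866+125854638+8408778+367200+9996+153+1 = 682076806159

82864869804, 682076806159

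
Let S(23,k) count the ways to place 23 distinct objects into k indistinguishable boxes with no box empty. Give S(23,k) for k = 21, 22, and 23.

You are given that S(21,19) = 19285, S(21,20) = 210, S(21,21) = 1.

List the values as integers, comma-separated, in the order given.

28336, 253, 1

r22: T_22,20=20×210+19285=23485; T_22,21=21×1+210=231; T_22,22=22×0+1=1
r23: T_23,21=21×231+23485=28336; T_23,22=22×1+231=253; T_23,23=23×0+1=1
Read S(23,21) = 28336, S(23,22) = 253, S(23,23) = 1.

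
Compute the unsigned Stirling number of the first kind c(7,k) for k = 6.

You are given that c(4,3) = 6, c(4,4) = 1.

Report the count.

21

@5  (5,4):1·4+6→10, (5,5):0·4+1→1
@6  (6,5):1·5+10→15, (6,6):0·5+1→1
@7  (7,6):1·6+15→21
Read c(7,6) = 21.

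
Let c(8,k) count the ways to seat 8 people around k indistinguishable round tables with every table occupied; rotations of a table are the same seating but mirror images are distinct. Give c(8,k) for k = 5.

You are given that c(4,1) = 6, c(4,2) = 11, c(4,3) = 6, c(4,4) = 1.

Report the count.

@5  (5,2):11·4+6→50, (5,3):6·4+11→35, (5,4):1·4+6→10, (5,5):0·4+1→1
@6  (6,3):35·5+50→225, (6,4):10·5+35→85, (6,5):1·5+10→15
@7  (7,4):85·6+225→735, (7,5):15·6+85→175
@8  (8,5):175·7+735→1960
Read c(8,5) = 1960.

1960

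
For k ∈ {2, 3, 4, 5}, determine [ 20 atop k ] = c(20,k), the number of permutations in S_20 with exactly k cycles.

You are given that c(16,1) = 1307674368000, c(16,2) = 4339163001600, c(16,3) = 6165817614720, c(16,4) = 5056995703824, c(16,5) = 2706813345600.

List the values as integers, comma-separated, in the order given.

@17  (17,1):1307674368000·16+0→20922789888000, (17,2):4339163001600·16+1307674368000→70734282393600, (17,3):6165817614720·16+4339163001600→102992244837120, (17,4):5056995703824·16+6165817614720→87077748875904, (17,5):2706813345600·16+5056995703824→48366009233424
@18  (18,1):20922789888000·17+0→355687428096000, (18,2):70734282393600·17+20922789888000→1223405590579200, (18,3):102992244837120·17+70734282393600→1821602444624640, (18,4):87077748875904·17+102992244837120→1583313975727488, (18,5):48366009233424·17+87077748875904→909299905844112
@19  (19,1):355687428096000·18+0→6402373705728000, (19,2):1223405590579200·18+355687428096000→22376988058521600, (19,3):1821602444624640·18+1223405590579200→34012249593822720, (19,4):1583313975727488·18+1821602444624640→30321254007719424, (19,5):909299905844112·18+1583313975727488→17950712280921504
@20  (20,2):22376988058521600·19+6402373705728000→431565146817638400, (20,3):34012249593822720·19+22376988058521600→668609730341153280, (20,4):30321254007719424·19+34012249593822720→610116075740491776, (20,5):17950712280921504·19+30321254007719424→371384787345228000
Read c(20,2) = 431565146817638400, c(20,3) = 668609730341153280, c(20,4) = 610116075740491776, c(20,5) = 371384787345228000.

431565146817638400, 668609730341153280, 610116075740491776, 371384787345228000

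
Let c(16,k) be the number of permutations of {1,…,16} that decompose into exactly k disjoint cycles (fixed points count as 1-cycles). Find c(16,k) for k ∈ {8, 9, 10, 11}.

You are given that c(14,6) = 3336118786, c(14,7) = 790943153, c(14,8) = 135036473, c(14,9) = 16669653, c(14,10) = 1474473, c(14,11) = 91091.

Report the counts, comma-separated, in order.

row 15: T[15][7]=14·790943153+3336118786=14409322928  T[15][8]=14·135036473+790943153=2681453775  T[15][9]=14·16669653+135036473=368411615  T[15][10]=14·1474473+16669653=37312275  T[15][11]=14·91091+1474473=2749747
row 16: T[16][8]=15·2681453775+14409322928=54631129553  T[16][9]=15·368411615+2681453775=8207628000  T[16][10]=15·37312275+368411615=928095740  T[16][11]=15·2749747+37312275=78558480
Read c(16,8) = 54631129553, c(16,9) = 8207628000, c(16,10) = 928095740, c(16,11) = 78558480.

54631129553, 8207628000, 928095740, 78558480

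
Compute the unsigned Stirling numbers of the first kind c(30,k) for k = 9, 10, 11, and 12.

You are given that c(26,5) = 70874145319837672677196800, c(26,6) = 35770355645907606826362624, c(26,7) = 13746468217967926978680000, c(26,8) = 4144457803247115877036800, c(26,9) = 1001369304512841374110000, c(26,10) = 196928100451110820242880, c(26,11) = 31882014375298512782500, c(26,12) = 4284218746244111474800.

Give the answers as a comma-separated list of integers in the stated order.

i=27: T(27,6)=70874145319837672677196800+26·35770355645907606826362624=1000903392113435450162625024 | T(27,7)=35770355645907606826362624+26·13746468217967926978680000=393178529313073708272042624 | T(27,8)=13746468217967926978680000+26·4144457803247115877036800=121502371102392939781636800 | T(27,9)=4144457803247115877036800+26·1001369304512841374110000=30180059720580991603896800 | T(27,10)=1001369304512841374110000+26·196928100451110820242880=6121499916241722700424880 | T(27,11)=196928100451110820242880+26·31882014375298512782500=1025860474208872152587880 | T(27,12)=31882014375298512782500+26·4284218746244111474800=143271701777645411127300
i=28: T(28,7)=1000903392113435450162625024+27·393178529313073708272042624=11616723683566425573507775872 | T(28,8)=393178529313073708272042624+27·121502371102392939781636800=3673742549077683082376236224 | T(28,9)=121502371102392939781636800+27·30180059720580991603896800=936363983558079713086850400 | T(28,10)=30180059720580991603896800+27·6121499916241722700424880=195460557459107504515368560 | T(28,11)=6121499916241722700424880+27·1025860474208872152587880=33819732719881270820297640 | T(28,12)=1025860474208872152587880+27·143271701777645411127300=4894196422205298253024980
i=29: T(29,8)=11616723683566425573507775872+28·3673742549077683082376236224=114481515057741551880042390144 | T(29,9)=3673742549077683082376236224+28·936363983558079713086850400=29891934088703915048808047424 | T(29,10)=936363983558079713086850400+28·195460557459107504515368560=6409259592413089839517170080 | T(29,11)=195460557459107504515368560+28·33819732719881270820297640=1142413073615783087483702480 | T(29,12)=33819732719881270820297640+28·4894196422205298253024980=170857232541629621904997080
i=30: T(30,9)=114481515057741551880042390144+29·29891934088703915048808047424=981347603630155088295475765440 | T(30,10)=29891934088703915048808047424+29·6409259592413089839517170080=215760462268683520394805979744 | T(30,11)=6409259592413089839517170080+29·1142413073615783087483702480=39539238727270799376544542000 | T(30,12)=1142413073615783087483702480+29·170857232541629621904997080=6097272817323042122728617800
Read c(30,9) = 981347603630155088295475765440, c(30,10) = 215760462268683520394805979744, c(30,11) = 39539238727270799376544542000, c(30,12) = 6097272817323042122728617800.

981347603630155088295475765440, 215760462268683520394805979744, 39539238727270799376544542000, 6097272817323042122728617800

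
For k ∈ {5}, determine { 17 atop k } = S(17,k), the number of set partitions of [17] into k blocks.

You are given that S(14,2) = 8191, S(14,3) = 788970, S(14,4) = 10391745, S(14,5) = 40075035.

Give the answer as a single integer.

5652751651

row 15: T[15][3]=3·788970+8191=2375101  T[15][4]=4·10391745+788970=42355950  T[15][5]=5·40075035+10391745=210766920
row 16: T[16][4]=4·42355950+2375101=171798901  T[16][5]=5·210766920+42355950=1096190550
row 17: T[17][5]=5·1096190550+171798901=5652751651
Read S(17,5) = 5652751651.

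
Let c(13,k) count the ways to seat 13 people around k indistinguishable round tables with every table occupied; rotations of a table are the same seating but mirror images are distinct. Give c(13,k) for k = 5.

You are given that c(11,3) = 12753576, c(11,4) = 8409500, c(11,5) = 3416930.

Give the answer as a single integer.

657206836

i=12: T(12,4)=12753576+11·8409500=105258076 | T(12,5)=8409500+11·3416930=45995730
i=13: T(13,5)=105258076+12·45995730=657206836
Read c(13,5) = 657206836.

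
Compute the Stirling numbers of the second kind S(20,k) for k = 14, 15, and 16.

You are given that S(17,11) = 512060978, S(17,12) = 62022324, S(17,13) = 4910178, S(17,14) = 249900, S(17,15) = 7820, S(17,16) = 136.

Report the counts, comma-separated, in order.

6302524580, 452329200, 22350954

r18: T_18,12=12×62022324+512060978=1256328866; T_18,13=13×4910178+62022324=125854638; T_18,14=14×249900+4910178=8408778; T_18,15=15×7820+249900=367200; T_18,16=16×136+7820=9996
r19: T_19,13=13×125854638+1256328866=2892439160; T_19,14=14×8408778+125854638=243577530; T_19,15=15×367200+8408778=13916778; T_19,16=16×9996+367200=527136
r20: T_20,14=14×243577530+2892439160=6302524580; T_20,15=15×13916778+243577530=452329200; T_20,16=16×527136+13916778=22350954
Read S(20,14) = 6302524580, S(20,15) = 452329200, S(20,16) = 22350954.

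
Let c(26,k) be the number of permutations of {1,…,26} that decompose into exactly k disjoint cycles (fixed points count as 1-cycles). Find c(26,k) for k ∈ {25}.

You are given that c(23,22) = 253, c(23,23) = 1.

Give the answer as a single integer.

row 24: T[24][23]=23·1+253=276  T[24][24]=23·0+1=1
row 25: T[25][24]=24·1+276=300  T[25][25]=24·0+1=1
row 26: T[26][25]=25·1+300=325
Read c(26,25) = 325.

325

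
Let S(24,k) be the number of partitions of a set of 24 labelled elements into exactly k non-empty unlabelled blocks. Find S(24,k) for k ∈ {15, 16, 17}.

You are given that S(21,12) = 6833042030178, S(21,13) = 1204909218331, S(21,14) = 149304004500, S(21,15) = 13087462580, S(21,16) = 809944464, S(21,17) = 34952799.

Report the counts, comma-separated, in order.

row 22: T[22][13]=13·1204909218331+6833042030178=22496861868481  T[22][14]=14·149304004500+1204909218331=3295165281331  T[22][15]=15·13087462580+149304004500=345615943200  T[22][16]=16·809944464+13087462580=26046574004  T[22][17]=17·34952799+809944464=1404142047
row 23: T[23][14]=14·3295165281331+22496861868481=68629175807115  T[23][15]=15·345615943200+3295165281331=8479404429331  T[23][16]=16·26046574004+345615943200=762361127264  T[23][17]=17·1404142047+26046574004=49916988803
row 24: T[24][15]=15·8479404429331+68629175807115=195820242247080  T[24][16]=16·762361127264+8479404429331=20677182465555  T[24][17]=17·49916988803+762361127264=1610949936915
Read S(24,15) = 195820242247080, S(24,16) = 20677182465555, S(24,17) = 1610949936915.

195820242247080, 20677182465555, 1610949936915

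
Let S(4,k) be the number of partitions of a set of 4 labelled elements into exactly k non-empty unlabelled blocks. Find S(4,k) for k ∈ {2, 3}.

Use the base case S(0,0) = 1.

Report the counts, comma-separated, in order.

7, 6

r1: T_1,1=1×0+1=1
r2: T_2,1=1×1+0=1; T_2,2=2×0+1=1
r3: T_3,1=1×1+0=1; T_3,2=2×1+1=3; T_3,3=3×0+1=1
r4: T_4,2=2×3+1=7; T_4,3=3×1+3=6
Read S(4,2) = 7, S(4,3) = 6.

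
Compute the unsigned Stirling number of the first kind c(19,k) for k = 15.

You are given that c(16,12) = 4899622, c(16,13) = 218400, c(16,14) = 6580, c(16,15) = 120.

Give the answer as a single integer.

@17  (17,13):218400·16+4899622→8394022, (17,14):6580·16+218400→323680, (17,15):120·16+6580→8500
@18  (18,14):323680·17+8394022→13896582, (18,15):8500·17+323680→468180
@19  (19,15):468180·18+13896582→22323822
Read c(19,15) = 22323822.

22323822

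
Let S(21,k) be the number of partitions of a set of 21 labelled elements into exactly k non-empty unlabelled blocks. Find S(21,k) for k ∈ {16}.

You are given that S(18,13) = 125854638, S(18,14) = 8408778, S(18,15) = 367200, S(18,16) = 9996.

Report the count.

809944464

row 19: T[19][14]=14·8408778+125854638=243577530  T[19][15]=15·367200+8408778=13916778  T[19][16]=16·9996+367200=527136
row 20: T[20][15]=15·13916778+243577530=452329200  T[20][16]=16·527136+13916778=22350954
row 21: T[21][16]=16·22350954+452329200=809944464
Read S(21,16) = 809944464.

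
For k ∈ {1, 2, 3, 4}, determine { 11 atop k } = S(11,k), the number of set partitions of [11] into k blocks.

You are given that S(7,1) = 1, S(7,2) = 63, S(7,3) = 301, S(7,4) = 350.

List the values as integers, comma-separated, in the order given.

1, 1023, 28501, 145750

@8  (8,1):1·1+0→1, (8,2):63·2+1→127, (8,3):301·3+63→966, (8,4):350·4+301→1701
@9  (9,1):1·1+0→1, (9,2):127·2+1→255, (9,3):966·3+127→3025, (9,4):1701·4+966→7770
@10  (10,1):1·1+0→1, (10,2):255·2+1→511, (10,3):3025·3+255→9330, (10,4):7770·4+3025→34105
@11  (11,1):1·1+0→1, (11,2):511·2+1→1023, (11,3):9330·3+511→28501, (11,4):34105·4+9330→145750
Read S(11,1) = 1, S(11,2) = 1023, S(11,3) = 28501, S(11,4) = 145750.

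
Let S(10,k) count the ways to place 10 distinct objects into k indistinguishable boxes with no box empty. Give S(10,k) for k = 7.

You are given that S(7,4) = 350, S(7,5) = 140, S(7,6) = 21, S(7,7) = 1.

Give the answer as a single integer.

5880

@8  (8,5):140·5+350→1050, (8,6):21·6+140→266, (8,7):1·7+21→28
@9  (9,6):266·6+1050→2646, (9,7):28·7+266→462
@10  (10,7):462·7+2646→5880
Read S(10,7) = 5880.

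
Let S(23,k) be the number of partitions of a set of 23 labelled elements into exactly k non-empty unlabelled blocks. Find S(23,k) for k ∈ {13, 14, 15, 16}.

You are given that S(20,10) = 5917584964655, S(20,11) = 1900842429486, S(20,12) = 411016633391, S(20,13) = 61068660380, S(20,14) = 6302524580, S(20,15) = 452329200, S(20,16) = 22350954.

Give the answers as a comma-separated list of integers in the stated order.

401282560341390, 68629175807115, 8479404429331, 762361127264

r21: T_21,11=11×1900842429486+5917584964655=26826851689001; T_21,12=12×411016633391+1900842429486=6833042030178; T_21,13=13×61068660380+411016633391=1204909218331; T_21,14=14×6302524580+61068660380=149304004500; T_21,15=15×452329200+6302524580=13087462580; T_21,16=16×22350954+452329200=809944464
r22: T_22,12=12×6833042030178+26826851689001=108823356051137; T_22,13=13×1204909218331+6833042030178=22496861868481; T_22,14=14×149304004500+1204909218331=3295165281331; T_22,15=15×13087462580+149304004500=345615943200; T_22,16=16×809944464+13087462580=26046574004
r23: T_23,13=13×22496861868481+108823356051137=401282560341390; T_23,14=14×3295165281331+22496861868481=68629175807115; T_23,15=15×345615943200+3295165281331=8479404429331; T_23,16=16×26046574004+345615943200=762361127264
Read S(23,13) = 401282560341390, S(23,14) = 68629175807115, S(23,15) = 8479404429331, S(23,16) = 762361127264.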